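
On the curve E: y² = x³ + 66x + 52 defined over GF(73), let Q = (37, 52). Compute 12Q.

Repeated addition: build up to 12Q.
2Q: tangent at (37, 52): λ = (3·37² + 66)/(2·52) ≡ 12/31. 31⁻¹ ≡ 33 (mod 73) since 31·33 = 1023 ≡ 1, so λ ≡ 12·33 ≡ 31.
  x = λ² - 37 - 37 = 961 - 74 ≡ 11; y = λ·(37 - 11) - 52 ≡ 24. → (11, 24)
3Q: (11, 24) + (37, 52). λ = (52 - 24)/(37 - 11) ≡ 28/26 mod 73. 26⁻¹ ≡ 59 (mod 73) since 26·59 = 1534 ≡ 1, so λ ≡ 46.
  x = λ² - 11 - 37 = 2116 - 48 ≡ 24; y = λ·(11 - 24) - 24 ≡ 35. → (24, 35)
4Q: (24, 35) + (37, 52). λ = (52 - 35)/(37 - 24) ≡ 17/13 mod 73. 13⁻¹ ≡ 45 (mod 73) since 13·45 = 585 ≡ 1, so λ ≡ 35.
  x = λ² - 24 - 37 = 1225 - 61 ≡ 69; y = λ·(24 - 69) - 35 ≡ 69. → (69, 69)
5Q: (69, 69) + (37, 52). λ = (52 - 69)/(37 - 69) ≡ 56/41 mod 73. 41⁻¹ ≡ 57 (mod 73) since 41·57 = 2337 ≡ 1, so λ ≡ 53.
  x = λ² - 69 - 37 = 2809 - 106 ≡ 2; y = λ·(69 - 2) - 69 ≡ 51. → (2, 51)
6Q: (2, 51) + (37, 52). λ = (52 - 51)/(37 - 2) ≡ 1/35 mod 73. 35⁻¹ ≡ 48 (mod 73), so λ ≡ 48.
  x = λ² - 2 - 37 = 2304 - 39 ≡ 2; y = λ·(2 - 2) - 51 ≡ 22. → (2, 22)
7Q: (2, 22) + (37, 52). λ = (52 - 22)/(37 - 2) ≡ 30/35 mod 73. 35⁻¹ ≡ 48 (mod 73), so λ ≡ 53.
  x = λ² - 2 - 37 = 2809 - 39 ≡ 69; y = λ·(2 - 69) - 22 ≡ 4. → (69, 4)
8Q: (69, 4) + (37, 52). λ = (52 - 4)/(37 - 69) ≡ 48/41 mod 73. 41⁻¹ ≡ 57 (mod 73) since 41·57 = 2337 ≡ 1, so λ ≡ 35.
  x = λ² - 69 - 37 = 1225 - 106 ≡ 24; y = λ·(69 - 24) - 4 ≡ 38. → (24, 38)
9Q: (24, 38) + (37, 52). λ = (52 - 38)/(37 - 24) ≡ 14/13 mod 73. 13⁻¹ ≡ 45 (mod 73), so λ ≡ 46.
  x = λ² - 24 - 37 = 2116 - 61 ≡ 11; y = λ·(24 - 11) - 38 ≡ 49. → (11, 49)
10Q: (11, 49) + (37, 52). λ = (52 - 49)/(37 - 11) ≡ 3/26 mod 73. 26⁻¹ ≡ 59 (mod 73) since 26·59 = 1534 ≡ 1, so λ ≡ 31.
  x = λ² - 11 - 37 = 961 - 48 ≡ 37; y = λ·(11 - 37) - 49 ≡ 21. → (37, 21)
11Q: (37, 21) + (37, 52): same x and y₁ ≡ -y₂, so the sum is ∞.
12Q: ∞ + (37, 52) = (37, 52) (identity).

(37, 52)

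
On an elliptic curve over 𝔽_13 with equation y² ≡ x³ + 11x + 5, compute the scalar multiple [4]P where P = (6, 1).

(6, 12)

Double-and-add on 4 = (100)₂. Start with P = (6, 1) for the leading 1-bit.
double: tangent at (6, 1): λ = (3·6² + 11)/(2·1) ≡ 2/2. 2⁻¹ ≡ 7 (mod 13), so λ ≡ 2·7 ≡ 1.
  x = λ² - 6 - 6 = 1 - 12 ≡ 2; y = λ·(6 - 2) - 1 ≡ 3. → (2, 3)
double: tangent at (2, 3): λ = (3·2² + 11)/(2·3) ≡ 10/6. 6⁻¹ ≡ 11 (mod 13), so λ ≡ 10·11 ≡ 6.
  x = λ² - 2 - 2 = 36 - 4 ≡ 6; y = λ·(2 - 6) - 3 ≡ 12. → (6, 12)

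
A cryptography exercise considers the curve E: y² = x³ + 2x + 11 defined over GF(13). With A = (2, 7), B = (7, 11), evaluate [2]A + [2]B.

(1, 1)

First 2A:
Repeated addition: build up to 2A.
2A: tangent at (2, 7): λ = (3·2² + 2)/(2·7) ≡ 1/1. 1⁻¹ ≡ 1 (mod 13) since 1·1 = 1 ≡ 1, so λ ≡ 1·1 ≡ 1.
  x = λ² - 2 - 2 = 1 - 4 ≡ 10; y = λ·(2 - 10) - 7 ≡ 11. → (10, 11)
2A = (10, 11).
Next 2B:
Repeated addition: build up to 2B.
2B: tangent at (7, 11): λ = (3·7² + 2)/(2·11) ≡ 6/9. 9⁻¹ ≡ 3 (mod 13), so λ ≡ 6·3 ≡ 5.
  x = λ² - 7 - 7 = 25 - 14 ≡ 11; y = λ·(7 - 11) - 11 ≡ 8. → (11, 8)
2B = (11, 8).
Finally 2A + 2B:
(10, 11) + (11, 8). λ = (8 - 11)/(11 - 10) ≡ 10/1 mod 13. 1⁻¹ ≡ 1 (mod 13), so λ ≡ 10.
  x = λ² - 10 - 11 = 100 - 21 ≡ 1; y = λ·(10 - 1) - 11 ≡ 1. → (1, 1)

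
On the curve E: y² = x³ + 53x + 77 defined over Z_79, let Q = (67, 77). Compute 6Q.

Repeated addition: build up to 6Q.
2Q: tangent at (67, 77): λ = (3·67² + 53)/(2·77) ≡ 11/75. 75⁻¹ ≡ 59 (mod 79), so λ ≡ 11·59 ≡ 17.
  x = λ² - 67 - 67 = 289 - 134 ≡ 76; y = λ·(67 - 76) - 77 ≡ 7. → (76, 7)
3Q: (76, 7) + (67, 77). λ = (77 - 7)/(67 - 76) ≡ 70/70 mod 79. 70⁻¹ ≡ 35 (mod 79) since 70·35 = 2450 ≡ 1, so λ ≡ 1.
  x = λ² - 76 - 67 = 1 - 143 ≡ 16; y = λ·(76 - 16) - 7 ≡ 53. → (16, 53)
4Q: (16, 53) + (67, 77). λ = (77 - 53)/(67 - 16) ≡ 24/51 mod 79. 51⁻¹ ≡ 31 (mod 79) since 51·31 = 1581 ≡ 1, so λ ≡ 33.
  x = λ² - 16 - 67 = 1089 - 83 ≡ 58; y = λ·(16 - 58) - 53 ≡ 62. → (58, 62)
5Q: (58, 62) + (67, 77). λ = (77 - 62)/(67 - 58) ≡ 15/9 mod 79. 9⁻¹ ≡ 44 (mod 79) since 9·44 = 396 ≡ 1, so λ ≡ 28.
  x = λ² - 58 - 67 = 784 - 125 ≡ 27; y = λ·(58 - 27) - 62 ≡ 16. → (27, 16)
6Q: (27, 16) + (67, 77). λ = (77 - 16)/(67 - 27) ≡ 61/40 mod 79. 40⁻¹ ≡ 2 (mod 79), so λ ≡ 43.
  x = λ² - 27 - 67 = 1849 - 94 ≡ 17; y = λ·(27 - 17) - 16 ≡ 19. → (17, 19)

(17, 19)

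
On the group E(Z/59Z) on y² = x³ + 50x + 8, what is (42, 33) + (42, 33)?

(26, 57)

tangent at (42, 33): λ = (3·42² + 50)/(2·33) ≡ 32/7. 7⁻¹ ≡ 17 (mod 59), so λ ≡ 32·17 ≡ 13.
  x = λ² - 42 - 42 = 169 - 84 ≡ 26; y = λ·(42 - 26) - 33 ≡ 57. → (26, 57)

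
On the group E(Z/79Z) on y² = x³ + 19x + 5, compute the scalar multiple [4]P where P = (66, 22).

(10, 57)

Repeated addition: build up to 4P.
2P: tangent at (66, 22): λ = (3·66² + 19)/(2·22) ≡ 52/44. 44⁻¹ ≡ 9 (mod 79), so λ ≡ 52·9 ≡ 73.
  x = λ² - 66 - 66 = 5329 - 132 ≡ 62; y = λ·(66 - 62) - 22 ≡ 33. → (62, 33)
3P: (62, 33) + (66, 22). λ = (22 - 33)/(66 - 62) ≡ 68/4 mod 79. 4⁻¹ ≡ 20 (mod 79) since 4·20 = 80 ≡ 1, so λ ≡ 17.
  x = λ² - 62 - 66 = 289 - 128 ≡ 3; y = λ·(62 - 3) - 33 ≡ 22. → (3, 22)
4P: (3, 22) + (66, 22). λ = (22 - 22)/(66 - 3) ≡ 0/63 mod 79. 63⁻¹ ≡ 74 (mod 79) since 63·74 = 4662 ≡ 1, so λ ≡ 0.
  x = λ² - 3 - 66 = 0 - 69 ≡ 10; y = λ·(3 - 10) - 22 ≡ 57. → (10, 57)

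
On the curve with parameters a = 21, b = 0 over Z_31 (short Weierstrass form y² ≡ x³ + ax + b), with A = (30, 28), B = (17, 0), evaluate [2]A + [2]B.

First 2A:
Repeated addition: build up to 2A.
2A: tangent at (30, 28): λ = (3·30² + 21)/(2·28) ≡ 24/25. 25⁻¹ ≡ 5 (mod 31), so λ ≡ 24·5 ≡ 27.
  x = λ² - 30 - 30 = 729 - 60 ≡ 18; y = λ·(30 - 18) - 28 ≡ 17. → (18, 17)
2A = (18, 17).
Next 2B:
Repeated addition: build up to 2B.
2B: (17, 0) + (17, 0): same x and y₁ ≡ -y₂, so the sum is O.
2B = O.
Finally 2A + 2B:
(18, 17) + O = (18, 17) (identity).

(18, 17)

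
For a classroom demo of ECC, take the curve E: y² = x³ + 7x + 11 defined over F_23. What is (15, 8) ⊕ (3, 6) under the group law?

(21, 14)

(15, 8) + (3, 6). λ = (6 - 8)/(3 - 15) ≡ 21/11 mod 23. 11⁻¹ ≡ 21 (mod 23), so λ ≡ 4.
  x = λ² - 15 - 3 = 16 - 18 ≡ 21; y = λ·(15 - 21) - 8 ≡ 14. → (21, 14)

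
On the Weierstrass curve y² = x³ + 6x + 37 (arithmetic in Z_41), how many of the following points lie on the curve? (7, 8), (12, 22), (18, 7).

1

(7, 8): 8² ≡ 23, rhs ≡ 12 → off.
(12, 22): 22² ≡ 33, rhs ≡ 33 → on.
(18, 7): 7² ≡ 8, rhs ≡ 32 → off.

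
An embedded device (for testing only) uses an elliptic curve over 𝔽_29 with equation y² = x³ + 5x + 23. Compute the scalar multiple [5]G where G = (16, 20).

(16, 9)

Repeated addition: build up to 5G.
2G: tangent at (16, 20): λ = (3·16² + 5)/(2·20) ≡ 19/11. 11⁻¹ ≡ 8 (mod 29) since 11·8 = 88 ≡ 1, so λ ≡ 19·8 ≡ 7.
  x = λ² - 16 - 16 = 49 - 32 ≡ 17; y = λ·(16 - 17) - 20 ≡ 2. → (17, 2)
3G: (17, 2) + (16, 20). λ = (20 - 2)/(16 - 17) ≡ 18/28 mod 29. 28⁻¹ ≡ 28 (mod 29), so λ ≡ 11.
  x = λ² - 17 - 16 = 121 - 33 ≡ 1; y = λ·(17 - 1) - 2 ≡ 0. → (1, 0)
4G: (1, 0) + (16, 20). λ = (20 - 0)/(16 - 1) ≡ 20/15 mod 29. 15⁻¹ ≡ 2 (mod 29), so λ ≡ 11.
  x = λ² - 1 - 16 = 121 - 17 ≡ 17; y = λ·(1 - 17) - 0 ≡ 27. → (17, 27)
5G: (17, 27) + (16, 20). λ = (20 - 27)/(16 - 17) ≡ 22/28 mod 29. 28⁻¹ ≡ 28 (mod 29) since 28·28 = 784 ≡ 1, so λ ≡ 7.
  x = λ² - 17 - 16 = 49 - 33 ≡ 16; y = λ·(17 - 16) - 27 ≡ 9. → (16, 9)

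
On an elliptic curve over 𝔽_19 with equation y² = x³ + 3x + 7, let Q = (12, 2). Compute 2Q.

tangent at (12, 2): λ = (3·12² + 3)/(2·2) ≡ 17/4. 4⁻¹ ≡ 5 (mod 19), so λ ≡ 17·5 ≡ 9.
  x = λ² - 12 - 12 = 81 - 24 ≡ 0; y = λ·(12 - 0) - 2 ≡ 11. → (0, 11)

(0, 11)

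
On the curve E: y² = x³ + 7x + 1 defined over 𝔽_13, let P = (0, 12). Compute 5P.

Double-and-add on 5 = (101)₂. Start with P = (0, 12) for the leading 1-bit.
double: tangent at (0, 12): λ = (3·0² + 7)/(2·12) ≡ 7/11. 11⁻¹ ≡ 6 (mod 13), so λ ≡ 7·6 ≡ 3.
  x = λ² - 0 - 0 = 9 - 0 ≡ 9; y = λ·(0 - 9) - 12 ≡ 0. → (9, 0)
double: (9, 0) + (9, 0): same x and y₁ ≡ -y₂, so the sum is the point at infinity.
add P: the point at infinity + (0, 12) = (0, 12) (identity).

(0, 12)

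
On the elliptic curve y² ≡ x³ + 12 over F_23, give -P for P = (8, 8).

(8, 15)

-(8, 8) = (8, -8 mod 23) = (8, 15).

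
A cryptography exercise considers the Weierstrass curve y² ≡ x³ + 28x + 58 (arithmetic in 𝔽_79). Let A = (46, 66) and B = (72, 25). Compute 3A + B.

First 3A:
Repeated addition: build up to 3A.
2A: tangent at (46, 66): λ = (3·46² + 28)/(2·66) ≡ 56/53. 53⁻¹ ≡ 3 (mod 79), so λ ≡ 56·3 ≡ 10.
  x = λ² - 46 - 46 = 100 - 92 ≡ 8; y = λ·(46 - 8) - 66 ≡ 77. → (8, 77)
3A: (8, 77) + (46, 66). λ = (66 - 77)/(46 - 8) ≡ 68/38 mod 79. 38⁻¹ ≡ 52 (mod 79), so λ ≡ 60.
  x = λ² - 8 - 46 = 3600 - 54 ≡ 70; y = λ·(8 - 70) - 77 ≡ 74. → (70, 74)
3A = (70, 74).
Finally 3A + B:
(70, 74) + (72, 25). λ = (25 - 74)/(72 - 70) ≡ 30/2 mod 79. 2⁻¹ ≡ 40 (mod 79) since 2·40 = 80 ≡ 1, so λ ≡ 15.
  x = λ² - 70 - 72 = 225 - 142 ≡ 4; y = λ·(70 - 4) - 74 ≡ 47. → (4, 47)

(4, 47)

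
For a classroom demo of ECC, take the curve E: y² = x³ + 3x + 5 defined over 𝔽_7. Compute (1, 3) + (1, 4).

The two points share x = 1 and their y-coordinates satisfy 3 + 4 ≡ 0 (mod 7), so they are inverses. Their sum is O.

O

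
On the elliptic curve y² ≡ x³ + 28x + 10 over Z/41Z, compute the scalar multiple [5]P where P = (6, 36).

Repeated addition: build up to 5P.
2P: tangent at (6, 36): λ = (3·6² + 28)/(2·36) ≡ 13/31. 31⁻¹ ≡ 4 (mod 41), so λ ≡ 13·4 ≡ 11.
  x = λ² - 6 - 6 = 121 - 12 ≡ 27; y = λ·(6 - 27) - 36 ≡ 20. → (27, 20)
3P: (27, 20) + (6, 36). λ = (36 - 20)/(6 - 27) ≡ 16/20 mod 41. 20⁻¹ ≡ 39 (mod 41), so λ ≡ 9.
  x = λ² - 27 - 6 = 81 - 33 ≡ 7; y = λ·(27 - 7) - 20 ≡ 37. → (7, 37)
4P: (7, 37) + (6, 36). λ = (36 - 37)/(6 - 7) ≡ 40/40 mod 41. 40⁻¹ ≡ 40 (mod 41), so λ ≡ 1.
  x = λ² - 7 - 6 = 1 - 13 ≡ 29; y = λ·(7 - 29) - 37 ≡ 23. → (29, 23)
5P: (29, 23) + (6, 36). λ = (36 - 23)/(6 - 29) ≡ 13/18 mod 41. 18⁻¹ ≡ 16 (mod 41), so λ ≡ 3.
  x = λ² - 29 - 6 = 9 - 35 ≡ 15; y = λ·(29 - 15) - 23 ≡ 19. → (15, 19)

(15, 19)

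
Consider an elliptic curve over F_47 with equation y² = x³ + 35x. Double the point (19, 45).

(27, 29)

tangent at (19, 45): λ = (3·19² + 35)/(2·45) ≡ 37/43. 43⁻¹ ≡ 35 (mod 47), so λ ≡ 37·35 ≡ 26.
  x = λ² - 19 - 19 = 676 - 38 ≡ 27; y = λ·(19 - 27) - 45 ≡ 29. → (27, 29)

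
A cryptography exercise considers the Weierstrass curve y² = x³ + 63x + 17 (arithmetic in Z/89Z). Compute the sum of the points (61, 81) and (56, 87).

(66, 14)

(61, 81) + (56, 87). λ = (87 - 81)/(56 - 61) ≡ 6/84 mod 89. 84⁻¹ ≡ 71 (mod 89), so λ ≡ 70.
  x = λ² - 61 - 56 = 4900 - 117 ≡ 66; y = λ·(61 - 66) - 81 ≡ 14. → (66, 14)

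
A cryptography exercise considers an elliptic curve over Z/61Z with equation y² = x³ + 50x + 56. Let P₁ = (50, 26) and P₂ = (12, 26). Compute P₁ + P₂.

(60, 35)

(50, 26) + (12, 26). λ = (26 - 26)/(12 - 50) ≡ 0/23 mod 61. 23⁻¹ ≡ 8 (mod 61) since 23·8 = 184 ≡ 1, so λ ≡ 0.
  x = λ² - 50 - 12 = 0 - 62 ≡ 60; y = λ·(50 - 60) - 26 ≡ 35. → (60, 35)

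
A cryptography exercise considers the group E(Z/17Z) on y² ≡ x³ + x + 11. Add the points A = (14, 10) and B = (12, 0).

(14, 10) + (12, 0). λ = (0 - 10)/(12 - 14) ≡ 7/15 mod 17. 15⁻¹ ≡ 8 (mod 17) since 15·8 = 120 ≡ 1, so λ ≡ 5.
  x = λ² - 14 - 12 = 25 - 26 ≡ 16; y = λ·(14 - 16) - 10 ≡ 14. → (16, 14)

(16, 14)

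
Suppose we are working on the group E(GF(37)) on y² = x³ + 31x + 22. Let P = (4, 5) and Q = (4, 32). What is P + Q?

The two points share x = 4 and their y-coordinates satisfy 5 + 32 ≡ 0 (mod 37), so they are inverses. Their sum is ∞.

O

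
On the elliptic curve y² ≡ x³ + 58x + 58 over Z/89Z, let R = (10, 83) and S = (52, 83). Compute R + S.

(10, 83) + (52, 83). λ = (83 - 83)/(52 - 10) ≡ 0/42 mod 89. 42⁻¹ ≡ 53 (mod 89) since 42·53 = 2226 ≡ 1, so λ ≡ 0.
  x = λ² - 10 - 52 = 0 - 62 ≡ 27; y = λ·(10 - 27) - 83 ≡ 6. → (27, 6)

(27, 6)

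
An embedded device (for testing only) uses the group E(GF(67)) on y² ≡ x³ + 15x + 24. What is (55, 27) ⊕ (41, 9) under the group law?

(0, 15)

(55, 27) + (41, 9). λ = (9 - 27)/(41 - 55) ≡ 49/53 mod 67. 53⁻¹ ≡ 43 (mod 67), so λ ≡ 30.
  x = λ² - 55 - 41 = 900 - 96 ≡ 0; y = λ·(55 - 0) - 27 ≡ 15. → (0, 15)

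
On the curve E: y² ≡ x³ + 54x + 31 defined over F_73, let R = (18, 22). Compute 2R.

tangent at (18, 22): λ = (3·18² + 54)/(2·22) ≡ 4/44. 44⁻¹ ≡ 5 (mod 73) since 44·5 = 220 ≡ 1, so λ ≡ 4·5 ≡ 20.
  x = λ² - 18 - 18 = 400 - 36 ≡ 72; y = λ·(18 - 72) - 22 ≡ 66. → (72, 66)

(72, 66)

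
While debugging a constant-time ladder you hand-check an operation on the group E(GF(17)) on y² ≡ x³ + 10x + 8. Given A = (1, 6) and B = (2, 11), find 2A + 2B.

(7, 9)

First 2A:
Repeated addition: build up to 2A.
2A: tangent at (1, 6): λ = (3·1² + 10)/(2·6) ≡ 13/12. 12⁻¹ ≡ 10 (mod 17), so λ ≡ 13·10 ≡ 11.
  x = λ² - 1 - 1 = 121 - 2 ≡ 0; y = λ·(1 - 0) - 6 ≡ 5. → (0, 5)
2A = (0, 5).
Next 2B:
Repeated addition: build up to 2B.
2B: tangent at (2, 11): λ = (3·2² + 10)/(2·11) ≡ 5/5. 5⁻¹ ≡ 7 (mod 17), so λ ≡ 5·7 ≡ 1.
  x = λ² - 2 - 2 = 1 - 4 ≡ 14; y = λ·(2 - 14) - 11 ≡ 11. → (14, 11)
2B = (14, 11).
Finally 2A + 2B:
(0, 5) + (14, 11). λ = (11 - 5)/(14 - 0) ≡ 6/14 mod 17. 14⁻¹ ≡ 11 (mod 17) since 14·11 = 154 ≡ 1, so λ ≡ 15.
  x = λ² - 0 - 14 = 225 - 14 ≡ 7; y = λ·(0 - 7) - 5 ≡ 9. → (7, 9)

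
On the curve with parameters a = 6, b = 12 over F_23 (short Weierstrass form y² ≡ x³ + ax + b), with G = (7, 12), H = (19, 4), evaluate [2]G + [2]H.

First 2G:
Repeated addition: build up to 2G.
2G: tangent at (7, 12): λ = (3·7² + 6)/(2·12) ≡ 15/1. 1⁻¹ ≡ 1 (mod 23), so λ ≡ 15·1 ≡ 15.
  x = λ² - 7 - 7 = 225 - 14 ≡ 4; y = λ·(7 - 4) - 12 ≡ 10. → (4, 10)
2G = (4, 10).
Next 2H:
Repeated addition: build up to 2H.
2H: tangent at (19, 4): λ = (3·19² + 6)/(2·4) ≡ 8/8. 8⁻¹ ≡ 3 (mod 23) since 8·3 = 24 ≡ 1, so λ ≡ 8·3 ≡ 1.
  x = λ² - 19 - 19 = 1 - 38 ≡ 9; y = λ·(19 - 9) - 4 ≡ 6. → (9, 6)
2H = (9, 6).
Finally 2G + 2H:
(4, 10) + (9, 6). λ = (6 - 10)/(9 - 4) ≡ 19/5 mod 23. 5⁻¹ ≡ 14 (mod 23), so λ ≡ 13.
  x = λ² - 4 - 9 = 169 - 13 ≡ 18; y = λ·(4 - 18) - 10 ≡ 15. → (18, 15)

(18, 15)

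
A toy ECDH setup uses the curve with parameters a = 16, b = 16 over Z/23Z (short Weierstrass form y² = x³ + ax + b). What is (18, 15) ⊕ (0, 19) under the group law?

(13, 12)

(18, 15) + (0, 19). λ = (19 - 15)/(0 - 18) ≡ 4/5 mod 23. 5⁻¹ ≡ 14 (mod 23) since 5·14 = 70 ≡ 1, so λ ≡ 10.
  x = λ² - 18 - 0 = 100 - 18 ≡ 13; y = λ·(18 - 13) - 15 ≡ 12. → (13, 12)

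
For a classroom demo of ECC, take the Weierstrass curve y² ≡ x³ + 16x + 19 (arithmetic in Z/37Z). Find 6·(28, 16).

Write P = (28, 16).
Double-and-add on 6 = (110)₂. Start with P = (28, 16) for the leading 1-bit.
double: tangent at (28, 16): λ = (3·28² + 16)/(2·16) ≡ 0/32. 32⁻¹ ≡ 22 (mod 37), so λ ≡ 0·22 ≡ 0.
  x = λ² - 28 - 28 = 0 - 56 ≡ 18; y = λ·(28 - 18) - 16 ≡ 21. → (18, 21)
add P: (18, 21) + (28, 16). λ = (16 - 21)/(28 - 18) ≡ 32/10 mod 37. 10⁻¹ ≡ 26 (mod 37), so λ ≡ 18.
  x = λ² - 18 - 28 = 324 - 46 ≡ 19; y = λ·(18 - 19) - 21 ≡ 35. → (19, 35)
double: tangent at (19, 35): λ = (3·19² + 16)/(2·35) ≡ 26/33. 33⁻¹ ≡ 9 (mod 37), so λ ≡ 26·9 ≡ 12.
  x = λ² - 19 - 19 = 144 - 38 ≡ 32; y = λ·(19 - 32) - 35 ≡ 31. → (32, 31)

(32, 31)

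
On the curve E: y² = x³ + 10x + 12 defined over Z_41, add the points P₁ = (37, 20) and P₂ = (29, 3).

(25, 26)

(37, 20) + (29, 3). λ = (3 - 20)/(29 - 37) ≡ 24/33 mod 41. 33⁻¹ ≡ 5 (mod 41) since 33·5 = 165 ≡ 1, so λ ≡ 38.
  x = λ² - 37 - 29 = 1444 - 66 ≡ 25; y = λ·(37 - 25) - 20 ≡ 26. → (25, 26)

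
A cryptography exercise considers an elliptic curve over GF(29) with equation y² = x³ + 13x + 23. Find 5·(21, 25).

(4, 9)

Write P = (21, 25).
Double-and-add on 5 = (101)₂. Start with P = (21, 25) for the leading 1-bit.
double: tangent at (21, 25): λ = (3·21² + 13)/(2·25) ≡ 2/21. 21⁻¹ ≡ 18 (mod 29) since 21·18 = 378 ≡ 1, so λ ≡ 2·18 ≡ 7.
  x = λ² - 21 - 21 = 49 - 42 ≡ 7; y = λ·(21 - 7) - 25 ≡ 15. → (7, 15)
double: tangent at (7, 15): λ = (3·7² + 13)/(2·15) ≡ 15/1. 1⁻¹ ≡ 1 (mod 29) since 1·1 = 1 ≡ 1, so λ ≡ 15·1 ≡ 15.
  x = λ² - 7 - 7 = 225 - 14 ≡ 8; y = λ·(7 - 8) - 15 ≡ 28. → (8, 28)
add P: (8, 28) + (21, 25). λ = (25 - 28)/(21 - 8) ≡ 26/13 mod 29. 13⁻¹ ≡ 9 (mod 29), so λ ≡ 2.
  x = λ² - 8 - 21 = 4 - 29 ≡ 4; y = λ·(8 - 4) - 28 ≡ 9. → (4, 9)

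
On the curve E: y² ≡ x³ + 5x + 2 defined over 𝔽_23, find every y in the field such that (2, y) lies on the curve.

none

x³ + 5x + 2 = 20 ≡ 20 (mod 23).
20 is a non-residue mod 23; no y exists.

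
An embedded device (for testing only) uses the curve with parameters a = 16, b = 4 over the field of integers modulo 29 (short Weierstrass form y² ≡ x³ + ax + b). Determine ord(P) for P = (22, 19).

2P: tangent at (22, 19): λ = (3·22² + 16)/(2·19) ≡ 18/9. 9⁻¹ ≡ 13 (mod 29) since 9·13 = 117 ≡ 1, so λ ≡ 18·13 ≡ 2.
  x = λ² - 22 - 22 = 4 - 44 ≡ 18; y = λ·(22 - 18) - 19 ≡ 18. → (18, 18)
3P: (18, 18) + (22, 19). λ = (19 - 18)/(22 - 18) ≡ 1/4 mod 29. 4⁻¹ ≡ 22 (mod 29), so λ ≡ 22.
  x = λ² - 18 - 22 = 484 - 40 ≡ 9; y = λ·(18 - 9) - 18 ≡ 6. → (9, 6)
4P: (9, 6) + (22, 19). λ = (19 - 6)/(22 - 9) ≡ 13/13 mod 29. 13⁻¹ ≡ 9 (mod 29), so λ ≡ 1.
  x = λ² - 9 - 22 = 1 - 31 ≡ 28; y = λ·(9 - 28) - 6 ≡ 4. → (28, 4)
5P: (28, 4) + (22, 19). λ = (19 - 4)/(22 - 28) ≡ 15/23 mod 29. 23⁻¹ ≡ 24 (mod 29), so λ ≡ 12.
  x = λ² - 28 - 22 = 144 - 50 ≡ 7; y = λ·(28 - 7) - 4 ≡ 16. → (7, 16)
6P: (7, 16) + (22, 19). λ = (19 - 16)/(22 - 7) ≡ 3/15 mod 29. 15⁻¹ ≡ 2 (mod 29) since 15·2 = 30 ≡ 1, so λ ≡ 6.
  x = λ² - 7 - 22 = 36 - 29 ≡ 7; y = λ·(7 - 7) - 16 ≡ 13. → (7, 13)
7P: (7, 13) + (22, 19). λ = (19 - 13)/(22 - 7) ≡ 6/15 mod 29. 15⁻¹ ≡ 2 (mod 29), so λ ≡ 12.
  x = λ² - 7 - 22 = 144 - 29 ≡ 28; y = λ·(7 - 28) - 13 ≡ 25. → (28, 25)
8P: (28, 25) + (22, 19). λ = (19 - 25)/(22 - 28) ≡ 23/23 mod 29. 23⁻¹ ≡ 24 (mod 29) since 23·24 = 552 ≡ 1, so λ ≡ 1.
  x = λ² - 28 - 22 = 1 - 50 ≡ 9; y = λ·(28 - 9) - 25 ≡ 23. → (9, 23)
9P: (9, 23) + (22, 19). λ = (19 - 23)/(22 - 9) ≡ 25/13 mod 29. 13⁻¹ ≡ 9 (mod 29) since 13·9 = 117 ≡ 1, so λ ≡ 22.
  x = λ² - 9 - 22 = 484 - 31 ≡ 18; y = λ·(9 - 18) - 23 ≡ 11. → (18, 11)
10P: (18, 11) + (22, 19). λ = (19 - 11)/(22 - 18) ≡ 8/4 mod 29. 4⁻¹ ≡ 22 (mod 29), so λ ≡ 2.
  x = λ² - 18 - 22 = 4 - 40 ≡ 22; y = λ·(18 - 22) - 11 ≡ 10. → (22, 10)
11P: (22, 10) + (22, 19): same x and y₁ ≡ -y₂, so the sum is the point at infinity.
11P = the point at infinity, so the order is 11.

11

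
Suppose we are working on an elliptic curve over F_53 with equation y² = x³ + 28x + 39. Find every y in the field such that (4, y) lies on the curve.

x³ + 28x + 39 = 215 ≡ 3 (mod 53).
3 is a non-residue mod 53; no y exists.

none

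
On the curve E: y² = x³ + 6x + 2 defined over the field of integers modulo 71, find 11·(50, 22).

Write P = (50, 22).
Repeated addition: build up to 11P.
2P: tangent at (50, 22): λ = (3·50² + 6)/(2·22) ≡ 51/44. 44⁻¹ ≡ 21 (mod 71) since 44·21 = 924 ≡ 1, so λ ≡ 51·21 ≡ 6.
  x = λ² - 50 - 50 = 36 - 100 ≡ 7; y = λ·(50 - 7) - 22 ≡ 23. → (7, 23)
3P: (7, 23) + (50, 22). λ = (22 - 23)/(50 - 7) ≡ 70/43 mod 71. 43⁻¹ ≡ 38 (mod 71), so λ ≡ 33.
  x = λ² - 7 - 50 = 1089 - 57 ≡ 38; y = λ·(7 - 38) - 23 ≡ 19. → (38, 19)
4P: (38, 19) + (50, 22). λ = (22 - 19)/(50 - 38) ≡ 3/12 mod 71. 12⁻¹ ≡ 6 (mod 71) since 12·6 = 72 ≡ 1, so λ ≡ 18.
  x = λ² - 38 - 50 = 324 - 88 ≡ 23; y = λ·(38 - 23) - 19 ≡ 38. → (23, 38)
5P: (23, 38) + (50, 22). λ = (22 - 38)/(50 - 23) ≡ 55/27 mod 71. 27⁻¹ ≡ 50 (mod 71) since 27·50 = 1350 ≡ 1, so λ ≡ 52.
  x = λ² - 23 - 50 = 2704 - 73 ≡ 4; y = λ·(23 - 4) - 38 ≡ 27. → (4, 27)
6P: (4, 27) + (50, 22). λ = (22 - 27)/(50 - 4) ≡ 66/46 mod 71. 46⁻¹ ≡ 17 (mod 71), so λ ≡ 57.
  x = λ² - 4 - 50 = 3249 - 54 ≡ 0; y = λ·(4 - 0) - 27 ≡ 59. → (0, 59)
7P: (0, 59) + (50, 22). λ = (22 - 59)/(50 - 0) ≡ 34/50 mod 71. 50⁻¹ ≡ 27 (mod 71), so λ ≡ 66.
  x = λ² - 0 - 50 = 4356 - 50 ≡ 46; y = λ·(0 - 46) - 59 ≡ 29. → (46, 29)
8P: (46, 29) + (50, 22). λ = (22 - 29)/(50 - 46) ≡ 64/4 mod 71. 4⁻¹ ≡ 18 (mod 71), so λ ≡ 16.
  x = λ² - 46 - 50 = 256 - 96 ≡ 18; y = λ·(46 - 18) - 29 ≡ 64. → (18, 64)
9P: (18, 64) + (50, 22). λ = (22 - 64)/(50 - 18) ≡ 29/32 mod 71. 32⁻¹ ≡ 20 (mod 71), so λ ≡ 12.
  x = λ² - 18 - 50 = 144 - 68 ≡ 5; y = λ·(18 - 5) - 64 ≡ 21. → (5, 21)
10P: (5, 21) + (50, 22). λ = (22 - 21)/(50 - 5) ≡ 1/45 mod 71. 45⁻¹ ≡ 30 (mod 71) since 45·30 = 1350 ≡ 1, so λ ≡ 30.
  x = λ² - 5 - 50 = 900 - 55 ≡ 64; y = λ·(5 - 64) - 21 ≡ 55. → (64, 55)
11P: (64, 55) + (50, 22). λ = (22 - 55)/(50 - 64) ≡ 38/57 mod 71. 57⁻¹ ≡ 5 (mod 71), so λ ≡ 48.
  x = λ² - 64 - 50 = 2304 - 114 ≡ 60; y = λ·(64 - 60) - 55 ≡ 66. → (60, 66)

(60, 66)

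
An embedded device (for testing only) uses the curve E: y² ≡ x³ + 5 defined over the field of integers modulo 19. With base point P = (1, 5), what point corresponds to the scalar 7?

(15, 13)

Double-and-add on 7 = (111)₂. Start with P = (1, 5) for the leading 1-bit.
double: tangent at (1, 5): λ = (3·1² + 0)/(2·5) ≡ 3/10. 10⁻¹ ≡ 2 (mod 19), so λ ≡ 3·2 ≡ 6.
  x = λ² - 1 - 1 = 36 - 2 ≡ 15; y = λ·(1 - 15) - 5 ≡ 6. → (15, 6)
add P: (15, 6) + (1, 5). λ = (5 - 6)/(1 - 15) ≡ 18/5 mod 19. 5⁻¹ ≡ 4 (mod 19) since 5·4 = 20 ≡ 1, so λ ≡ 15.
  x = λ² - 15 - 1 = 225 - 16 ≡ 0; y = λ·(15 - 0) - 6 ≡ 10. → (0, 10)
double: tangent at (0, 10): λ = (3·0² + 0)/(2·10) ≡ 0/1. 1⁻¹ ≡ 1 (mod 19) since 1·1 = 1 ≡ 1, so λ ≡ 0·1 ≡ 0.
  x = λ² - 0 - 0 = 0 - 0 ≡ 0; y = λ·(0 - 0) - 10 ≡ 9. → (0, 9)
add P: (0, 9) + (1, 5). λ = (5 - 9)/(1 - 0) ≡ 15/1 mod 19. 1⁻¹ ≡ 1 (mod 19), so λ ≡ 15.
  x = λ² - 0 - 1 = 225 - 1 ≡ 15; y = λ·(0 - 15) - 9 ≡ 13. → (15, 13)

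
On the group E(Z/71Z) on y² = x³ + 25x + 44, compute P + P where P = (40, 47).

tangent at (40, 47): λ = (3·40² + 25)/(2·47) ≡ 68/23. 23⁻¹ ≡ 34 (mod 71) since 23·34 = 782 ≡ 1, so λ ≡ 68·34 ≡ 40.
  x = λ² - 40 - 40 = 1600 - 80 ≡ 29; y = λ·(40 - 29) - 47 ≡ 38. → (29, 38)

(29, 38)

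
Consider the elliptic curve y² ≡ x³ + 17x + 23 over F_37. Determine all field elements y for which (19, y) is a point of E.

8, 29

x³ + 17x + 23 = 7205 ≡ 27 (mod 37).
Square roots of 27 mod 37: 8 and 29 (since 8² = 64 ≡ 27).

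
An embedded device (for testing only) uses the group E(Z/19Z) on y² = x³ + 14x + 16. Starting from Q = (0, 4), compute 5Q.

(7, 18)

Repeated addition: build up to 5Q.
2Q: tangent at (0, 4): λ = (3·0² + 14)/(2·4) ≡ 14/8. 8⁻¹ ≡ 12 (mod 19) since 8·12 = 96 ≡ 1, so λ ≡ 14·12 ≡ 16.
  x = λ² - 0 - 0 = 256 - 0 ≡ 9; y = λ·(0 - 9) - 4 ≡ 4. → (9, 4)
3Q: (9, 4) + (0, 4). λ = (4 - 4)/(0 - 9) ≡ 0/10 mod 19. 10⁻¹ ≡ 2 (mod 19) since 10·2 = 20 ≡ 1, so λ ≡ 0.
  x = λ² - 9 - 0 = 0 - 9 ≡ 10; y = λ·(9 - 10) - 4 ≡ 15. → (10, 15)
4Q: (10, 15) + (0, 4). λ = (4 - 15)/(0 - 10) ≡ 8/9 mod 19. 9⁻¹ ≡ 17 (mod 19), so λ ≡ 3.
  x = λ² - 10 - 0 = 9 - 10 ≡ 18; y = λ·(10 - 18) - 15 ≡ 18. → (18, 18)
5Q: (18, 18) + (0, 4). λ = (4 - 18)/(0 - 18) ≡ 5/1 mod 19. 1⁻¹ ≡ 1 (mod 19), so λ ≡ 5.
  x = λ² - 18 - 0 = 25 - 18 ≡ 7; y = λ·(18 - 7) - 18 ≡ 18. → (7, 18)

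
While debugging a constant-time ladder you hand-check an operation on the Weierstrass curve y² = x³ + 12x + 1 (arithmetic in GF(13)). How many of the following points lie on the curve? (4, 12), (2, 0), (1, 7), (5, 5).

0

(4, 12): 12² ≡ 1, rhs ≡ 9 → off.
(2, 0): 0² ≡ 0, rhs ≡ 7 → off.
(1, 7): 7² ≡ 10, rhs ≡ 1 → off.
(5, 5): 5² ≡ 12, rhs ≡ 4 → off.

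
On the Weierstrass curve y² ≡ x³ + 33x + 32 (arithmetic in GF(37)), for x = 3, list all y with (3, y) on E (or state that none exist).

11, 26

x³ + 33x + 32 = 158 ≡ 10 (mod 37).
Square roots of 10 mod 37: 11 and 26 (since 11² = 121 ≡ 10).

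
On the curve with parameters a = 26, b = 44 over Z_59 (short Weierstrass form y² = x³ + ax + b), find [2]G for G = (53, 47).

tangent at (53, 47): λ = (3·53² + 26)/(2·47) ≡ 16/35. 35⁻¹ ≡ 27 (mod 59) since 35·27 = 945 ≡ 1, so λ ≡ 16·27 ≡ 19.
  x = λ² - 53 - 53 = 361 - 106 ≡ 19; y = λ·(53 - 19) - 47 ≡ 9. → (19, 9)

(19, 9)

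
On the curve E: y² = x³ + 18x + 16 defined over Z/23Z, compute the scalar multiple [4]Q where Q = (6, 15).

(0, 4)

Double-and-add on 4 = (100)₂. Start with Q = (6, 15) for the leading 1-bit.
double: tangent at (6, 15): λ = (3·6² + 18)/(2·15) ≡ 11/7. 7⁻¹ ≡ 10 (mod 23) since 7·10 = 70 ≡ 1, so λ ≡ 11·10 ≡ 18.
  x = λ² - 6 - 6 = 324 - 12 ≡ 13; y = λ·(6 - 13) - 15 ≡ 20. → (13, 20)
double: tangent at (13, 20): λ = (3·13² + 18)/(2·20) ≡ 19/17. 17⁻¹ ≡ 19 (mod 23), so λ ≡ 19·19 ≡ 16.
  x = λ² - 13 - 13 = 256 - 26 ≡ 0; y = λ·(13 - 0) - 20 ≡ 4. → (0, 4)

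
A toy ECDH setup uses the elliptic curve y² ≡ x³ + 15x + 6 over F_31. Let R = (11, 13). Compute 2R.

(3, 27)

tangent at (11, 13): λ = (3·11² + 15)/(2·13) ≡ 6/26. 26⁻¹ ≡ 6 (mod 31) since 26·6 = 156 ≡ 1, so λ ≡ 6·6 ≡ 5.
  x = λ² - 11 - 11 = 25 - 22 ≡ 3; y = λ·(11 - 3) - 13 ≡ 27. → (3, 27)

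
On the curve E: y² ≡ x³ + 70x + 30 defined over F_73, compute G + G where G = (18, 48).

(43, 35)

tangent at (18, 48): λ = (3·18² + 70)/(2·48) ≡ 20/23. 23⁻¹ ≡ 54 (mod 73), so λ ≡ 20·54 ≡ 58.
  x = λ² - 18 - 18 = 3364 - 36 ≡ 43; y = λ·(18 - 43) - 48 ≡ 35. → (43, 35)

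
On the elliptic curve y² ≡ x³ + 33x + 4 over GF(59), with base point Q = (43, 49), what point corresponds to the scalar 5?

(37, 31)

Double-and-add on 5 = (101)₂. Start with Q = (43, 49) for the leading 1-bit.
double: tangent at (43, 49): λ = (3·43² + 33)/(2·49) ≡ 34/39. 39⁻¹ ≡ 56 (mod 59) since 39·56 = 2184 ≡ 1, so λ ≡ 34·56 ≡ 16.
  x = λ² - 43 - 43 = 256 - 86 ≡ 52; y = λ·(43 - 52) - 49 ≡ 43. → (52, 43)
double: tangent at (52, 43): λ = (3·52² + 33)/(2·43) ≡ 3/27. 27⁻¹ ≡ 35 (mod 59), so λ ≡ 3·35 ≡ 46.
  x = λ² - 52 - 52 = 2116 - 104 ≡ 6; y = λ·(52 - 6) - 43 ≡ 8. → (6, 8)
add Q: (6, 8) + (43, 49). λ = (49 - 8)/(43 - 6) ≡ 41/37 mod 59. 37⁻¹ ≡ 8 (mod 59), so λ ≡ 33.
  x = λ² - 6 - 43 = 1089 - 49 ≡ 37; y = λ·(6 - 37) - 8 ≡ 31. → (37, 31)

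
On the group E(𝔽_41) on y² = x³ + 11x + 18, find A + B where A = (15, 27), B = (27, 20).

(15, 14)

(15, 27) + (27, 20). λ = (20 - 27)/(27 - 15) ≡ 34/12 mod 41. 12⁻¹ ≡ 24 (mod 41), so λ ≡ 37.
  x = λ² - 15 - 27 = 1369 - 42 ≡ 15; y = λ·(15 - 15) - 27 ≡ 14. → (15, 14)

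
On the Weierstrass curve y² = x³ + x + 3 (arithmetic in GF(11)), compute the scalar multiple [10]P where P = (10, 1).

Repeated addition: build up to 10P.
2P: tangent at (10, 1): λ = (3·10² + 1)/(2·1) ≡ 4/2. 2⁻¹ ≡ 6 (mod 11) since 2·6 = 12 ≡ 1, so λ ≡ 4·6 ≡ 2.
  x = λ² - 10 - 10 = 4 - 20 ≡ 6; y = λ·(10 - 6) - 1 ≡ 7. → (6, 7)
3P: (6, 7) + (10, 1). λ = (1 - 7)/(10 - 6) ≡ 5/4 mod 11. 4⁻¹ ≡ 3 (mod 11) since 4·3 = 12 ≡ 1, so λ ≡ 4.
  x = λ² - 6 - 10 = 16 - 16 ≡ 0; y = λ·(6 - 0) - 7 ≡ 6. → (0, 6)
4P: (0, 6) + (10, 1). λ = (1 - 6)/(10 - 0) ≡ 6/10 mod 11. 10⁻¹ ≡ 10 (mod 11) since 10·10 = 100 ≡ 1, so λ ≡ 5.
  x = λ² - 0 - 10 = 25 - 10 ≡ 4; y = λ·(0 - 4) - 6 ≡ 7. → (4, 7)
5P: (4, 7) + (10, 1). λ = (1 - 7)/(10 - 4) ≡ 5/6 mod 11. 6⁻¹ ≡ 2 (mod 11), so λ ≡ 10.
  x = λ² - 4 - 10 = 100 - 14 ≡ 9; y = λ·(4 - 9) - 7 ≡ 9. → (9, 9)
6P: (9, 9) + (10, 1). λ = (1 - 9)/(10 - 9) ≡ 3/1 mod 11. 1⁻¹ ≡ 1 (mod 11) since 1·1 = 1 ≡ 1, so λ ≡ 3.
  x = λ² - 9 - 10 = 9 - 19 ≡ 1; y = λ·(9 - 1) - 9 ≡ 4. → (1, 4)
7P: (1, 4) + (10, 1). λ = (1 - 4)/(10 - 1) ≡ 8/9 mod 11. 9⁻¹ ≡ 5 (mod 11) since 9·5 = 45 ≡ 1, so λ ≡ 7.
  x = λ² - 1 - 10 = 49 - 11 ≡ 5; y = λ·(1 - 5) - 4 ≡ 1. → (5, 1)
8P: (5, 1) + (10, 1). λ = (1 - 1)/(10 - 5) ≡ 0/5 mod 11. 5⁻¹ ≡ 9 (mod 11) since 5·9 = 45 ≡ 1, so λ ≡ 0.
  x = λ² - 5 - 10 = 0 - 15 ≡ 7; y = λ·(5 - 7) - 1 ≡ 10. → (7, 10)
9P: (7, 10) + (10, 1). λ = (1 - 10)/(10 - 7) ≡ 2/3 mod 11. 3⁻¹ ≡ 4 (mod 11), so λ ≡ 8.
  x = λ² - 7 - 10 = 64 - 17 ≡ 3; y = λ·(7 - 3) - 10 ≡ 0. → (3, 0)
10P: (3, 0) + (10, 1). λ = (1 - 0)/(10 - 3) ≡ 1/7 mod 11. 7⁻¹ ≡ 8 (mod 11) since 7·8 = 56 ≡ 1, so λ ≡ 8.
  x = λ² - 3 - 10 = 64 - 13 ≡ 7; y = λ·(3 - 7) - 0 ≡ 1. → (7, 1)

(7, 1)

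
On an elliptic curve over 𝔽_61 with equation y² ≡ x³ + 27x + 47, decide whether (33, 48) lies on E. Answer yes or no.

no

y² = 48² ≡ 47; x³ + 27x + 47 = 36875 ≡ 31 (mod 61). 47 ≠ 31.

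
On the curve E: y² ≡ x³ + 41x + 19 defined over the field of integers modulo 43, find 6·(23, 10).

(13, 13)

Write G = (23, 10).
Double-and-add on 6 = (110)₂. Start with G = (23, 10) for the leading 1-bit.
double: tangent at (23, 10): λ = (3·23² + 41)/(2·10) ≡ 37/20. 20⁻¹ ≡ 28 (mod 43) since 20·28 = 560 ≡ 1, so λ ≡ 37·28 ≡ 4.
  x = λ² - 23 - 23 = 16 - 46 ≡ 13; y = λ·(23 - 13) - 10 ≡ 30. → (13, 30)
add G: (13, 30) + (23, 10). λ = (10 - 30)/(23 - 13) ≡ 23/10 mod 43. 10⁻¹ ≡ 13 (mod 43) since 10·13 = 130 ≡ 1, so λ ≡ 41.
  x = λ² - 13 - 23 = 1681 - 36 ≡ 11; y = λ·(13 - 11) - 30 ≡ 9. → (11, 9)
double: tangent at (11, 9): λ = (3·11² + 41)/(2·9) ≡ 17/18. 18⁻¹ ≡ 12 (mod 43) since 18·12 = 216 ≡ 1, so λ ≡ 17·12 ≡ 32.
  x = λ² - 11 - 11 = 1024 - 22 ≡ 13; y = λ·(11 - 13) - 9 ≡ 13. → (13, 13)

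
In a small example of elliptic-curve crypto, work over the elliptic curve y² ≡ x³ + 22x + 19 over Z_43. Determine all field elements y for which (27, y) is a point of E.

x³ + 22x + 19 = 20296 ≡ 0 (mod 43).
Only y = 0 satisfies y² ≡ 0.

0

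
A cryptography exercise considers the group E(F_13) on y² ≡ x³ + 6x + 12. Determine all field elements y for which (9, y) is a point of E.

none

x³ + 6x + 12 = 795 ≡ 2 (mod 13).
2 is a non-residue mod 13; no y exists.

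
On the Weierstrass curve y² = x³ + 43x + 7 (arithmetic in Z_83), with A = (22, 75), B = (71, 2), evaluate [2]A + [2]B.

(10, 62)

First 2A:
Repeated addition: build up to 2A.
2A: tangent at (22, 75): λ = (3·22² + 43)/(2·75) ≡ 1/67. 67⁻¹ ≡ 57 (mod 83), so λ ≡ 1·57 ≡ 57.
  x = λ² - 22 - 22 = 3249 - 44 ≡ 51; y = λ·(22 - 51) - 75 ≡ 15. → (51, 15)
2A = (51, 15).
Next 2B:
Repeated addition: build up to 2B.
2B: tangent at (71, 2): λ = (3·71² + 43)/(2·2) ≡ 60/4. 4⁻¹ ≡ 21 (mod 83) since 4·21 = 84 ≡ 1, so λ ≡ 60·21 ≡ 15.
  x = λ² - 71 - 71 = 225 - 142 ≡ 0; y = λ·(71 - 0) - 2 ≡ 67. → (0, 67)
2B = (0, 67).
Finally 2A + 2B:
(51, 15) + (0, 67). λ = (67 - 15)/(0 - 51) ≡ 52/32 mod 83. 32⁻¹ ≡ 13 (mod 83), so λ ≡ 12.
  x = λ² - 51 - 0 = 144 - 51 ≡ 10; y = λ·(51 - 10) - 15 ≡ 62. → (10, 62)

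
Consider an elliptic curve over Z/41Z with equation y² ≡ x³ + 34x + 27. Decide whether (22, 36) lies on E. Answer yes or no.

yes

y² = 36² ≡ 25; x³ + 34x + 27 = 11423 ≡ 25 (mod 41). 25 = 25.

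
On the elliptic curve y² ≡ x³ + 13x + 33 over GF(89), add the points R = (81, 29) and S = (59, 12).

(81, 29) + (59, 12). λ = (12 - 29)/(59 - 81) ≡ 72/67 mod 89. 67⁻¹ ≡ 4 (mod 89) since 67·4 = 268 ≡ 1, so λ ≡ 21.
  x = λ² - 81 - 59 = 441 - 140 ≡ 34; y = λ·(81 - 34) - 29 ≡ 68. → (34, 68)

(34, 68)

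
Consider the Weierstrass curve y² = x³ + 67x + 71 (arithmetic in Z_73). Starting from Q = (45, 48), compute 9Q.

Repeated addition: build up to 9Q.
2Q: tangent at (45, 48): λ = (3·45² + 67)/(2·48) ≡ 10/23. 23⁻¹ ≡ 54 (mod 73), so λ ≡ 10·54 ≡ 29.
  x = λ² - 45 - 45 = 841 - 90 ≡ 21; y = λ·(45 - 21) - 48 ≡ 64. → (21, 64)
3Q: (21, 64) + (45, 48). λ = (48 - 64)/(45 - 21) ≡ 57/24 mod 73. 24⁻¹ ≡ 70 (mod 73) since 24·70 = 1680 ≡ 1, so λ ≡ 48.
  x = λ² - 21 - 45 = 2304 - 66 ≡ 48; y = λ·(21 - 48) - 64 ≡ 27. → (48, 27)
4Q: (48, 27) + (45, 48). λ = (48 - 27)/(45 - 48) ≡ 21/70 mod 73. 70⁻¹ ≡ 24 (mod 73) since 70·24 = 1680 ≡ 1, so λ ≡ 66.
  x = λ² - 48 - 45 = 4356 - 93 ≡ 29; y = λ·(48 - 29) - 27 ≡ 59. → (29, 59)
5Q: (29, 59) + (45, 48). λ = (48 - 59)/(45 - 29) ≡ 62/16 mod 73. 16⁻¹ ≡ 32 (mod 73), so λ ≡ 13.
  x = λ² - 29 - 45 = 169 - 74 ≡ 22; y = λ·(29 - 22) - 59 ≡ 32. → (22, 32)
6Q: (22, 32) + (45, 48). λ = (48 - 32)/(45 - 22) ≡ 16/23 mod 73. 23⁻¹ ≡ 54 (mod 73), so λ ≡ 61.
  x = λ² - 22 - 45 = 3721 - 67 ≡ 4; y = λ·(22 - 4) - 32 ≡ 44. → (4, 44)
7Q: (4, 44) + (45, 48). λ = (48 - 44)/(45 - 4) ≡ 4/41 mod 73. 41⁻¹ ≡ 57 (mod 73), so λ ≡ 9.
  x = λ² - 4 - 45 = 81 - 49 ≡ 32; y = λ·(4 - 32) - 44 ≡ 69. → (32, 69)
8Q: (32, 69) + (45, 48). λ = (48 - 69)/(45 - 32) ≡ 52/13 mod 73. 13⁻¹ ≡ 45 (mod 73), so λ ≡ 4.
  x = λ² - 32 - 45 = 16 - 77 ≡ 12; y = λ·(32 - 12) - 69 ≡ 11. → (12, 11)
9Q: (12, 11) + (45, 48). λ = (48 - 11)/(45 - 12) ≡ 37/33 mod 73. 33⁻¹ ≡ 31 (mod 73) since 33·31 = 1023 ≡ 1, so λ ≡ 52.
  x = λ² - 12 - 45 = 2704 - 57 ≡ 19; y = λ·(12 - 19) - 11 ≡ 63. → (19, 63)

(19, 63)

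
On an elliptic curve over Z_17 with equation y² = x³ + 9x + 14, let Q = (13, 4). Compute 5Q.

Repeated addition: build up to 5Q.
2Q: tangent at (13, 4): λ = (3·13² + 9)/(2·4) ≡ 6/8. 8⁻¹ ≡ 15 (mod 17) since 8·15 = 120 ≡ 1, so λ ≡ 6·15 ≡ 5.
  x = λ² - 13 - 13 = 25 - 26 ≡ 16; y = λ·(13 - 16) - 4 ≡ 15. → (16, 15)
3Q: (16, 15) + (13, 4). λ = (4 - 15)/(13 - 16) ≡ 6/14 mod 17. 14⁻¹ ≡ 11 (mod 17) since 14·11 = 154 ≡ 1, so λ ≡ 15.
  x = λ² - 16 - 13 = 225 - 29 ≡ 9; y = λ·(16 - 9) - 15 ≡ 5. → (9, 5)
4Q: (9, 5) + (13, 4). λ = (4 - 5)/(13 - 9) ≡ 16/4 mod 17. 4⁻¹ ≡ 13 (mod 17), so λ ≡ 4.
  x = λ² - 9 - 13 = 16 - 22 ≡ 11; y = λ·(9 - 11) - 5 ≡ 4. → (11, 4)
5Q: (11, 4) + (13, 4). λ = (4 - 4)/(13 - 11) ≡ 0/2 mod 17. 2⁻¹ ≡ 9 (mod 17), so λ ≡ 0.
  x = λ² - 11 - 13 = 0 - 24 ≡ 10; y = λ·(11 - 10) - 4 ≡ 13. → (10, 13)

(10, 13)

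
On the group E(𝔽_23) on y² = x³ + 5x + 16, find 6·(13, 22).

O

Write P = (13, 22).
Double-and-add on 6 = (110)₂. Start with P = (13, 22) for the leading 1-bit.
double: tangent at (13, 22): λ = (3·13² + 5)/(2·22) ≡ 6/21. 21⁻¹ ≡ 11 (mod 23) since 21·11 = 231 ≡ 1, so λ ≡ 6·11 ≡ 20.
  x = λ² - 13 - 13 = 400 - 26 ≡ 6; y = λ·(13 - 6) - 22 ≡ 3. → (6, 3)
add P: (6, 3) + (13, 22). λ = (22 - 3)/(13 - 6) ≡ 19/7 mod 23. 7⁻¹ ≡ 10 (mod 23) since 7·10 = 70 ≡ 1, so λ ≡ 6.
  x = λ² - 6 - 13 = 36 - 19 ≡ 17; y = λ·(6 - 17) - 3 ≡ 0. → (17, 0)
double: (17, 0) + (17, 0): same x and y₁ ≡ -y₂, so the sum is the point at infinity.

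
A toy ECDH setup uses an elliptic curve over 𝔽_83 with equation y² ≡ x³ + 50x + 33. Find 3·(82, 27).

(82, 56)

Write G = (82, 27).
Repeated addition: build up to 3G.
2G: tangent at (82, 27): λ = (3·82² + 50)/(2·27) ≡ 53/54. 54⁻¹ ≡ 20 (mod 83), so λ ≡ 53·20 ≡ 64.
  x = λ² - 82 - 82 = 4096 - 164 ≡ 31; y = λ·(82 - 31) - 27 ≡ 0. → (31, 0)
3G: (31, 0) + (82, 27). λ = (27 - 0)/(82 - 31) ≡ 27/51 mod 83. 51⁻¹ ≡ 70 (mod 83), so λ ≡ 64.
  x = λ² - 31 - 82 = 4096 - 113 ≡ 82; y = λ·(31 - 82) - 0 ≡ 56. → (82, 56)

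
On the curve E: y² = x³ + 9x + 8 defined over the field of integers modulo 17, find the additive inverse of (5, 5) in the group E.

-(5, 5) = (5, -5 mod 17) = (5, 12).

(5, 12)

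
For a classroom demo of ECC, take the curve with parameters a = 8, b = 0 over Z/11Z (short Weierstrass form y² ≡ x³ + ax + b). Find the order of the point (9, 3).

3

2P: tangent at (9, 3): λ = (3·9² + 8)/(2·3) ≡ 9/6. 6⁻¹ ≡ 2 (mod 11), so λ ≡ 9·2 ≡ 7.
  x = λ² - 9 - 9 = 49 - 18 ≡ 9; y = λ·(9 - 9) - 3 ≡ 8. → (9, 8)
3P: (9, 8) + (9, 3): same x and y₁ ≡ -y₂, so the sum is ∞.
3P = ∞, so the order is 3.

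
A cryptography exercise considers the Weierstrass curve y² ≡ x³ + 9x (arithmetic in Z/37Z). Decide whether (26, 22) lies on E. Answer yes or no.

no

y² = 22² ≡ 3; x³ + 9x + 0 = 17810 ≡ 13 (mod 37). 3 ≠ 13.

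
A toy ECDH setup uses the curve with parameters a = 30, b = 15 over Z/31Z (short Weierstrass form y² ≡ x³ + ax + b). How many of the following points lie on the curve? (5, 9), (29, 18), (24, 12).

(5, 9): 9² ≡ 19, rhs ≡ 11 → off.
(29, 18): 18² ≡ 14, rhs ≡ 9 → off.
(24, 12): 12² ≡ 20, rhs ≡ 20 → on.

1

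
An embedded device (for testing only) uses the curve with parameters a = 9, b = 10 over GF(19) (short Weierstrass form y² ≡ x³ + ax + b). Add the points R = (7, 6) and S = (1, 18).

(7, 6) + (1, 18). λ = (18 - 6)/(1 - 7) ≡ 12/13 mod 19. 13⁻¹ ≡ 3 (mod 19) since 13·3 = 39 ≡ 1, so λ ≡ 17.
  x = λ² - 7 - 1 = 289 - 8 ≡ 15; y = λ·(7 - 15) - 6 ≡ 10. → (15, 10)

(15, 10)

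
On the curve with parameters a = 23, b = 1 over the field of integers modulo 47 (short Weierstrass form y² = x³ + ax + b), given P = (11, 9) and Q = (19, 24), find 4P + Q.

First 4P:
Repeated addition: build up to 4P.
2P: tangent at (11, 9): λ = (3·11² + 23)/(2·9) ≡ 10/18. 18⁻¹ ≡ 34 (mod 47) since 18·34 = 612 ≡ 1, so λ ≡ 10·34 ≡ 11.
  x = λ² - 11 - 11 = 121 - 22 ≡ 5; y = λ·(11 - 5) - 9 ≡ 10. → (5, 10)
3P: (5, 10) + (11, 9). λ = (9 - 10)/(11 - 5) ≡ 46/6 mod 47. 6⁻¹ ≡ 8 (mod 47) since 6·8 = 48 ≡ 1, so λ ≡ 39.
  x = λ² - 5 - 11 = 1521 - 16 ≡ 1; y = λ·(5 - 1) - 10 ≡ 5. → (1, 5)
4P: (1, 5) + (11, 9). λ = (9 - 5)/(11 - 1) ≡ 4/10 mod 47. 10⁻¹ ≡ 33 (mod 47), so λ ≡ 38.
  x = λ² - 1 - 11 = 1444 - 12 ≡ 22; y = λ·(1 - 22) - 5 ≡ 43. → (22, 43)
4P = (22, 43).
Finally 4P + Q:
(22, 43) + (19, 24). λ = (24 - 43)/(19 - 22) ≡ 28/44 mod 47. 44⁻¹ ≡ 31 (mod 47), so λ ≡ 22.
  x = λ² - 22 - 19 = 484 - 41 ≡ 20; y = λ·(22 - 20) - 43 ≡ 1. → (20, 1)

(20, 1)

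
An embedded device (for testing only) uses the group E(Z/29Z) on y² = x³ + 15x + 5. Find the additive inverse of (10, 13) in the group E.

-(10, 13) = (10, -13 mod 29) = (10, 16).

(10, 16)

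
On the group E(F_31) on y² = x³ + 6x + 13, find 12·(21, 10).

Write G = (21, 10).
Repeated addition: build up to 12G.
2G: tangent at (21, 10): λ = (3·21² + 6)/(2·10) ≡ 27/20. 20⁻¹ ≡ 14 (mod 31), so λ ≡ 27·14 ≡ 6.
  x = λ² - 21 - 21 = 36 - 42 ≡ 25; y = λ·(21 - 25) - 10 ≡ 28. → (25, 28)
3G: (25, 28) + (21, 10). λ = (10 - 28)/(21 - 25) ≡ 13/27 mod 31. 27⁻¹ ≡ 23 (mod 31), so λ ≡ 20.
  x = λ² - 25 - 21 = 400 - 46 ≡ 13; y = λ·(25 - 13) - 28 ≡ 26. → (13, 26)
4G: (13, 26) + (21, 10). λ = (10 - 26)/(21 - 13) ≡ 15/8 mod 31. 8⁻¹ ≡ 4 (mod 31) since 8·4 = 32 ≡ 1, so λ ≡ 29.
  x = λ² - 13 - 21 = 841 - 34 ≡ 1; y = λ·(13 - 1) - 26 ≡ 12. → (1, 12)
5G: (1, 12) + (21, 10). λ = (10 - 12)/(21 - 1) ≡ 29/20 mod 31. 20⁻¹ ≡ 14 (mod 31) since 20·14 = 280 ≡ 1, so λ ≡ 3.
  x = λ² - 1 - 21 = 9 - 22 ≡ 18; y = λ·(1 - 18) - 12 ≡ 30. → (18, 30)
6G: (18, 30) + (21, 10). λ = (10 - 30)/(21 - 18) ≡ 11/3 mod 31. 3⁻¹ ≡ 21 (mod 31) since 3·21 = 63 ≡ 1, so λ ≡ 14.
  x = λ² - 18 - 21 = 196 - 39 ≡ 2; y = λ·(18 - 2) - 30 ≡ 8. → (2, 8)
7G: (2, 8) + (21, 10). λ = (10 - 8)/(21 - 2) ≡ 2/19 mod 31. 19⁻¹ ≡ 18 (mod 31), so λ ≡ 5.
  x = λ² - 2 - 21 = 25 - 23 ≡ 2; y = λ·(2 - 2) - 8 ≡ 23. → (2, 23)
8G: (2, 23) + (21, 10). λ = (10 - 23)/(21 - 2) ≡ 18/19 mod 31. 19⁻¹ ≡ 18 (mod 31), so λ ≡ 14.
  x = λ² - 2 - 21 = 196 - 23 ≡ 18; y = λ·(2 - 18) - 23 ≡ 1. → (18, 1)
9G: (18, 1) + (21, 10). λ = (10 - 1)/(21 - 18) ≡ 9/3 mod 31. 3⁻¹ ≡ 21 (mod 31), so λ ≡ 3.
  x = λ² - 18 - 21 = 9 - 39 ≡ 1; y = λ·(18 - 1) - 1 ≡ 19. → (1, 19)
10G: (1, 19) + (21, 10). λ = (10 - 19)/(21 - 1) ≡ 22/20 mod 31. 20⁻¹ ≡ 14 (mod 31) since 20·14 = 280 ≡ 1, so λ ≡ 29.
  x = λ² - 1 - 21 = 841 - 22 ≡ 13; y = λ·(1 - 13) - 19 ≡ 5. → (13, 5)
11G: (13, 5) + (21, 10). λ = (10 - 5)/(21 - 13) ≡ 5/8 mod 31. 8⁻¹ ≡ 4 (mod 31), so λ ≡ 20.
  x = λ² - 13 - 21 = 400 - 34 ≡ 25; y = λ·(13 - 25) - 5 ≡ 3. → (25, 3)
12G: (25, 3) + (21, 10). λ = (10 - 3)/(21 - 25) ≡ 7/27 mod 31. 27⁻¹ ≡ 23 (mod 31), so λ ≡ 6.
  x = λ² - 25 - 21 = 36 - 46 ≡ 21; y = λ·(25 - 21) - 3 ≡ 21. → (21, 21)

(21, 21)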